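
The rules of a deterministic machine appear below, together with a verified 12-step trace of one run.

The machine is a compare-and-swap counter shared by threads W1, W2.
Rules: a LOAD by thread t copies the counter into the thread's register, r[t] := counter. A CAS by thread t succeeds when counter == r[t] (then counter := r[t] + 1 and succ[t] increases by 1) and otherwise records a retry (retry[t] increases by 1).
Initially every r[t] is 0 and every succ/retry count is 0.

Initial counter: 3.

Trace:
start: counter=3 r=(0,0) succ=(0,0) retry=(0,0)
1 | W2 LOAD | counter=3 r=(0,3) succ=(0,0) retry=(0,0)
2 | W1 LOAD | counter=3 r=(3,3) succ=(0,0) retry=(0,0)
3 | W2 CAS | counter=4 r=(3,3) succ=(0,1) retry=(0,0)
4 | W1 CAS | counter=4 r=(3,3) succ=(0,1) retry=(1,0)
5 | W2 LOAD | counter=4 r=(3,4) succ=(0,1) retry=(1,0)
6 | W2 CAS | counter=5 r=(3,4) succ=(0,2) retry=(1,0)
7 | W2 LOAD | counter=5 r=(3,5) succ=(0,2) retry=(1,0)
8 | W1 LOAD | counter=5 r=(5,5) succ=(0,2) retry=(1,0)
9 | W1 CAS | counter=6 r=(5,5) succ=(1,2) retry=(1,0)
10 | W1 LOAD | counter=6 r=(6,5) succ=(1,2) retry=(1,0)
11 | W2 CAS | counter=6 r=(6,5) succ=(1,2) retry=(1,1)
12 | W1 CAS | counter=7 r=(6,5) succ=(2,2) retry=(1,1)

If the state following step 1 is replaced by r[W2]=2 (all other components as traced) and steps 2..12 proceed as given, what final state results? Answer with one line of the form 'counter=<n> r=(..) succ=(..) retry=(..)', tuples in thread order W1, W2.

state after step 1 := counter=3 r=(0,2) succ=(0,0) retry=(0,0)
2 | W1 LOAD | counter=3 r=(3,2) succ=(0,0) retry=(0,0)
3 | W2 CAS | counter=3 r=(3,2) succ=(0,0) retry=(0,1)
4 | W1 CAS | counter=4 r=(3,2) succ=(1,0) retry=(0,1)
5 | W2 LOAD | counter=4 r=(3,4) succ=(1,0) retry=(0,1)
6 | W2 CAS | counter=5 r=(3,4) succ=(1,1) retry=(0,1)
7 | W2 LOAD | counter=5 r=(3,5) succ=(1,1) retry=(0,1)
8 | W1 LOAD | counter=5 r=(5,5) succ=(1,1) retry=(0,1)
9 | W1 CAS | counter=6 r=(5,5) succ=(2,1) retry=(0,1)
10 | W1 LOAD | counter=6 r=(6,5) succ=(2,1) retry=(0,1)
11 | W2 CAS | counter=6 r=(6,5) succ=(2,1) retry=(0,2)
12 | W1 CAS | counter=7 r=(6,5) succ=(3,1) retry=(0,2)

counter=7 r=(6,5) succ=(3,1) retry=(0,2)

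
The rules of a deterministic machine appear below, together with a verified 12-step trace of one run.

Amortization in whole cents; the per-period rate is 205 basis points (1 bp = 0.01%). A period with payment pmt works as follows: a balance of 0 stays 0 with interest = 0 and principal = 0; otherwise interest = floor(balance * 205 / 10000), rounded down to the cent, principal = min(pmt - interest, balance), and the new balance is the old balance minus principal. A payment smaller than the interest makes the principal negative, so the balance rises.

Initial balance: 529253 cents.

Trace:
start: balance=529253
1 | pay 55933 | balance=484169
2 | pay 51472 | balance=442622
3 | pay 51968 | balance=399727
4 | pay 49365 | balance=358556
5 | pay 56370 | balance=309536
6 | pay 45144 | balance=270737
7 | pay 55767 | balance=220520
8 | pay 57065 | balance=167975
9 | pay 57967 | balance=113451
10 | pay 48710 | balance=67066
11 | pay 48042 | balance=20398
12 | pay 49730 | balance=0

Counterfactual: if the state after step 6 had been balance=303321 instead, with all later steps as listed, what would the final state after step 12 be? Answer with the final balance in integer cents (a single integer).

state after step 6 := balance=303321
7 | pay 55767 | balance=253772
8 | pay 57065 | balance=201909
9 | pay 57967 | balance=148081
10 | pay 48710 | balance=102406
11 | pay 48042 | balance=56463
12 | pay 49730 | balance=7890

7890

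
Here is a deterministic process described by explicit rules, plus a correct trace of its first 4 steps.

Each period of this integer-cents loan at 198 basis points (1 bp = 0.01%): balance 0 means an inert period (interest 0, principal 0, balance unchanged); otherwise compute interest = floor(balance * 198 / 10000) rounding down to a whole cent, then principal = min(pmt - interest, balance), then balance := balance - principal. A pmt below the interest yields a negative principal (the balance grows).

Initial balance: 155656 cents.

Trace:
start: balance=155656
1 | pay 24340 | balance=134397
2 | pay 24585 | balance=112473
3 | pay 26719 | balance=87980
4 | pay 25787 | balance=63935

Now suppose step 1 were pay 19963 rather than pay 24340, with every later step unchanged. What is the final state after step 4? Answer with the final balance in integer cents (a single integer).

68577

(re-executing from step 1 with the substitution; state before step 1: balance=155656)
1 | pay 19963 | balance=138774
2 | pay 24585 | balance=116936
3 | pay 26719 | balance=92532
4 | pay 25787 | balance=68577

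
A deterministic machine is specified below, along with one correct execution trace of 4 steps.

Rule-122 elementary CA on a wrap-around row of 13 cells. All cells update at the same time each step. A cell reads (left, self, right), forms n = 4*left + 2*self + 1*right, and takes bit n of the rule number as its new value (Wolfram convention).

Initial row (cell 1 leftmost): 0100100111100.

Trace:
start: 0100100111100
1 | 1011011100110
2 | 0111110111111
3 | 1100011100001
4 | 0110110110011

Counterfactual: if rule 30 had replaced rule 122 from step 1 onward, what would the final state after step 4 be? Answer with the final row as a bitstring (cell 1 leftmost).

1010001100111

(re-executing steps 1..4 under rule 30; state before step 1: 0100100111100)
1 | 1111111100010
2 | 1000000010110
3 | 1100000110100
4 | 1010001100111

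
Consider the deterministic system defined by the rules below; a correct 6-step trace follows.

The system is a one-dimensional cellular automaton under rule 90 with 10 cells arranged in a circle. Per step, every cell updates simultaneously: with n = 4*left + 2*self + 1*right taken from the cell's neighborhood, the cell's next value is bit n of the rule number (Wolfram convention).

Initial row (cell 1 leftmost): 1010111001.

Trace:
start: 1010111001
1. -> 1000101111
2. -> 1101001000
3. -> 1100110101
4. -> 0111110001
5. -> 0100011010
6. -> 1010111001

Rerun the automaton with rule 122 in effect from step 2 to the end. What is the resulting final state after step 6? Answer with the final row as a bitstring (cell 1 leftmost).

0011100111

(re-executing steps 2..6 under rule 122; state before step 2: 1000101111)
2. -> 1101011000
3. -> 1110111101
4. -> 0011100111
5. -> 1110111101
6. -> 0011100111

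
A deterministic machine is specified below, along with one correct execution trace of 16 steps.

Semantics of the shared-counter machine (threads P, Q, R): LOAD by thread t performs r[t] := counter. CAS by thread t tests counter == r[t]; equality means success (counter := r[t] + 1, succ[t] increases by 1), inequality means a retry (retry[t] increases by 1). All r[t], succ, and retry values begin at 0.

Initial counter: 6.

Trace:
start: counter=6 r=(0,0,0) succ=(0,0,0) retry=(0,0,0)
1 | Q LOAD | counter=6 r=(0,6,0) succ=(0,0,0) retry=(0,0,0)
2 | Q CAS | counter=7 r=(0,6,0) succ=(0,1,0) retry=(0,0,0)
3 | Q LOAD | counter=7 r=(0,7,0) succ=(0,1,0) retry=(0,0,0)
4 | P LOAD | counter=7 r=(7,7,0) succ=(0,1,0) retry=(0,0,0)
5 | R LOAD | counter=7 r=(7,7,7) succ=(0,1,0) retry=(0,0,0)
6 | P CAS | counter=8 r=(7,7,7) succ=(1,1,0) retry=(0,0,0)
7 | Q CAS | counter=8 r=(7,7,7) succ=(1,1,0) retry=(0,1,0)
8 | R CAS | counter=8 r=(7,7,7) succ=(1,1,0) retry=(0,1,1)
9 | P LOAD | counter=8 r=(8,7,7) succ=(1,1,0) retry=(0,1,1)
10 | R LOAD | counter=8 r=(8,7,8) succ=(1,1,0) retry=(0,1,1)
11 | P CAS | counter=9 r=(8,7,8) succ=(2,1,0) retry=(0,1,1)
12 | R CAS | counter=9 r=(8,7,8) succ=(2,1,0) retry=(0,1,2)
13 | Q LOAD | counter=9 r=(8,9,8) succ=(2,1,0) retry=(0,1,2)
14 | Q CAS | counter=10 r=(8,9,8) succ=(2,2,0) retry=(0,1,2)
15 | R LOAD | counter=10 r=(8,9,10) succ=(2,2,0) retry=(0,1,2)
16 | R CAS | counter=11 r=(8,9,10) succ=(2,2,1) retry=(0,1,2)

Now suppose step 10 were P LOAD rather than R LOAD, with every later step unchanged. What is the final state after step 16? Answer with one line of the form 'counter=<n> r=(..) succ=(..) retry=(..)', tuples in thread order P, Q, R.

(re-executing from step 10 with the substitution; state before step 10: counter=8 r=(8,7,7) succ=(1,1,0) retry=(0,1,1))
10 | P LOAD | counter=8 r=(8,7,7) succ=(1,1,0) retry=(0,1,1)
11 | P CAS | counter=9 r=(8,7,7) succ=(2,1,0) retry=(0,1,1)
12 | R CAS | counter=9 r=(8,7,7) succ=(2,1,0) retry=(0,1,2)
13 | Q LOAD | counter=9 r=(8,9,7) succ=(2,1,0) retry=(0,1,2)
14 | Q CAS | counter=10 r=(8,9,7) succ=(2,2,0) retry=(0,1,2)
15 | R LOAD | counter=10 r=(8,9,10) succ=(2,2,0) retry=(0,1,2)
16 | R CAS | counter=11 r=(8,9,10) succ=(2,2,1) retry=(0,1,2)

counter=11 r=(8,9,10) succ=(2,2,1) retry=(0,1,2)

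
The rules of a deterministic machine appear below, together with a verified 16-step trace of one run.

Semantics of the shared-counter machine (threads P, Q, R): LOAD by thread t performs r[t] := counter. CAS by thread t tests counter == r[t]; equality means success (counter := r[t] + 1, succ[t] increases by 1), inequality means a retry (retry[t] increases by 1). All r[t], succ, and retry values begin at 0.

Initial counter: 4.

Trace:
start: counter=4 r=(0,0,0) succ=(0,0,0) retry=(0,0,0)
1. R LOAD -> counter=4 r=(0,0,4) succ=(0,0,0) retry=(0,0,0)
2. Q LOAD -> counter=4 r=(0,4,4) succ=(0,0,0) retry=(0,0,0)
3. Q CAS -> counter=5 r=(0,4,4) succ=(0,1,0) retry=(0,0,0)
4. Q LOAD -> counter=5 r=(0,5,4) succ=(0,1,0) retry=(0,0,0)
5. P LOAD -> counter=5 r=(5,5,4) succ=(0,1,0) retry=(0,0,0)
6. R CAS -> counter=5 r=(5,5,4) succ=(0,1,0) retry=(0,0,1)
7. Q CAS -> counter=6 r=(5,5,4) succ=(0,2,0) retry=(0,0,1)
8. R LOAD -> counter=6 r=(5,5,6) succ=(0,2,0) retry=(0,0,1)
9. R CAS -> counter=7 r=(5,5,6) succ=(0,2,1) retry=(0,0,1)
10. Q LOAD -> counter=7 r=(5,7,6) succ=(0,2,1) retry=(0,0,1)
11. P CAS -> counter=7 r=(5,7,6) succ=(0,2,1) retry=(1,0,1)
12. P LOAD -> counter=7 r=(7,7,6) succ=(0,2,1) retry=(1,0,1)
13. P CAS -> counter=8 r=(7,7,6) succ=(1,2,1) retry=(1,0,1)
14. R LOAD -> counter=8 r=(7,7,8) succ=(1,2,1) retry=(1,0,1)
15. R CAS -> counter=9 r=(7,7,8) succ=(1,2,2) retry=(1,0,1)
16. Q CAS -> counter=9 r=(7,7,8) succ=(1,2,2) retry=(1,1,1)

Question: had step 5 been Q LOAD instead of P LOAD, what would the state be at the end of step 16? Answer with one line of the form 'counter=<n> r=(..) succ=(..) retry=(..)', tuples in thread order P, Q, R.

(re-executing from step 5 with the substitution; state before step 5: counter=5 r=(0,5,4) succ=(0,1,0) retry=(0,0,0))
5. Q LOAD -> counter=5 r=(0,5,4) succ=(0,1,0) retry=(0,0,0)
6. R CAS -> counter=5 r=(0,5,4) succ=(0,1,0) retry=(0,0,1)
7. Q CAS -> counter=6 r=(0,5,4) succ=(0,2,0) retry=(0,0,1)
8. R LOAD -> counter=6 r=(0,5,6) succ=(0,2,0) retry=(0,0,1)
9. R CAS -> counter=7 r=(0,5,6) succ=(0,2,1) retry=(0,0,1)
10. Q LOAD -> counter=7 r=(0,7,6) succ=(0,2,1) retry=(0,0,1)
11. P CAS -> counter=7 r=(0,7,6) succ=(0,2,1) retry=(1,0,1)
12. P LOAD -> counter=7 r=(7,7,6) succ=(0,2,1) retry=(1,0,1)
13. P CAS -> counter=8 r=(7,7,6) succ=(1,2,1) retry=(1,0,1)
14. R LOAD -> counter=8 r=(7,7,8) succ=(1,2,1) retry=(1,0,1)
15. R CAS -> counter=9 r=(7,7,8) succ=(1,2,2) retry=(1,0,1)
16. Q CAS -> counter=9 r=(7,7,8) succ=(1,2,2) retry=(1,1,1)

counter=9 r=(7,7,8) succ=(1,2,2) retry=(1,1,1)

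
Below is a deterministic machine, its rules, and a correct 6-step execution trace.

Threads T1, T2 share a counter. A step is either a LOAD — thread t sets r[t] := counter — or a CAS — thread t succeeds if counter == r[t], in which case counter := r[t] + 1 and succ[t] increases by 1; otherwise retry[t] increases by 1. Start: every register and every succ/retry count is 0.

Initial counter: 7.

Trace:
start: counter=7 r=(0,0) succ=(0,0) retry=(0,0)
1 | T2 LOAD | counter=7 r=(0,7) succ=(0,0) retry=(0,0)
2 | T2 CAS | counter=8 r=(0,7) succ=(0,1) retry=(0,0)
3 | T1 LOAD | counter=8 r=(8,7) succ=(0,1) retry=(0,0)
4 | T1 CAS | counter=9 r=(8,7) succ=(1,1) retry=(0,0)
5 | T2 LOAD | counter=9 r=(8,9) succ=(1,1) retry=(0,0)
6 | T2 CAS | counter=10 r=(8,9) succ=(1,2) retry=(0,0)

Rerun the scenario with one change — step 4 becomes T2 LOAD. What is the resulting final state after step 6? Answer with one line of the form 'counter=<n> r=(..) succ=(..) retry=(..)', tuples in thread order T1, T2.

(re-executing from step 4 with the substitution; state before step 4: counter=8 r=(8,7) succ=(0,1) retry=(0,0))
4 | T2 LOAD | counter=8 r=(8,8) succ=(0,1) retry=(0,0)
5 | T2 LOAD | counter=8 r=(8,8) succ=(0,1) retry=(0,0)
6 | T2 CAS | counter=9 r=(8,8) succ=(0,2) retry=(0,0)

counter=9 r=(8,8) succ=(0,2) retry=(0,0)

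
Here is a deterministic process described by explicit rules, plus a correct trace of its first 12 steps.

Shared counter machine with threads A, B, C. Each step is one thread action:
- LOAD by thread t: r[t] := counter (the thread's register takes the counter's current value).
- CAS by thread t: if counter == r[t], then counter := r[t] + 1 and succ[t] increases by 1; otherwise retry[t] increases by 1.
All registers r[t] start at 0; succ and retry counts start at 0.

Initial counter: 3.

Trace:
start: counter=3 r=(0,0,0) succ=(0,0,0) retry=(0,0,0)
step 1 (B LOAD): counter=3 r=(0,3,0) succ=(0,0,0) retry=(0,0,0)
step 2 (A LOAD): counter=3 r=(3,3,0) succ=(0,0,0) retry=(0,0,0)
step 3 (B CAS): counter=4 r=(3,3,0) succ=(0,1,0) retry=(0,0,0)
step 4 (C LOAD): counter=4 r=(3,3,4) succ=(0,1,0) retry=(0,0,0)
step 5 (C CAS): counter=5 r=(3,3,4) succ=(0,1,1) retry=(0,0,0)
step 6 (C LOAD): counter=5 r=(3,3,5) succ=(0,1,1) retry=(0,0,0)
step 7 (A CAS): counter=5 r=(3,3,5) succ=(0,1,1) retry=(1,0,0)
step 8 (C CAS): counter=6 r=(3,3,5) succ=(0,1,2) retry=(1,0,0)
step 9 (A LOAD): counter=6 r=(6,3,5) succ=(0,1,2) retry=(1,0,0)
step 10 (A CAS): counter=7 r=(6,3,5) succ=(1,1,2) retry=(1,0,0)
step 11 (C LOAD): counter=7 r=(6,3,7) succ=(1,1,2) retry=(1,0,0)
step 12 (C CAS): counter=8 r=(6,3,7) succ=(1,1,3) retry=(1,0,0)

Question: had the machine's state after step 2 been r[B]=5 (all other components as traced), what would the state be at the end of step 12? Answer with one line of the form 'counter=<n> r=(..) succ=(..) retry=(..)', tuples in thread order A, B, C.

state after step 2 := counter=3 r=(3,5,0) succ=(0,0,0) retry=(0,0,0)
step 3 (B CAS): counter=3 r=(3,5,0) succ=(0,0,0) retry=(0,1,0)
step 4 (C LOAD): counter=3 r=(3,5,3) succ=(0,0,0) retry=(0,1,0)
step 5 (C CAS): counter=4 r=(3,5,3) succ=(0,0,1) retry=(0,1,0)
step 6 (C LOAD): counter=4 r=(3,5,4) succ=(0,0,1) retry=(0,1,0)
step 7 (A CAS): counter=4 r=(3,5,4) succ=(0,0,1) retry=(1,1,0)
step 8 (C CAS): counter=5 r=(3,5,4) succ=(0,0,2) retry=(1,1,0)
step 9 (A LOAD): counter=5 r=(5,5,4) succ=(0,0,2) retry=(1,1,0)
step 10 (A CAS): counter=6 r=(5,5,4) succ=(1,0,2) retry=(1,1,0)
step 11 (C LOAD): counter=6 r=(5,5,6) succ=(1,0,2) retry=(1,1,0)
step 12 (C CAS): counter=7 r=(5,5,6) succ=(1,0,3) retry=(1,1,0)

counter=7 r=(5,5,6) succ=(1,0,3) retry=(1,1,0)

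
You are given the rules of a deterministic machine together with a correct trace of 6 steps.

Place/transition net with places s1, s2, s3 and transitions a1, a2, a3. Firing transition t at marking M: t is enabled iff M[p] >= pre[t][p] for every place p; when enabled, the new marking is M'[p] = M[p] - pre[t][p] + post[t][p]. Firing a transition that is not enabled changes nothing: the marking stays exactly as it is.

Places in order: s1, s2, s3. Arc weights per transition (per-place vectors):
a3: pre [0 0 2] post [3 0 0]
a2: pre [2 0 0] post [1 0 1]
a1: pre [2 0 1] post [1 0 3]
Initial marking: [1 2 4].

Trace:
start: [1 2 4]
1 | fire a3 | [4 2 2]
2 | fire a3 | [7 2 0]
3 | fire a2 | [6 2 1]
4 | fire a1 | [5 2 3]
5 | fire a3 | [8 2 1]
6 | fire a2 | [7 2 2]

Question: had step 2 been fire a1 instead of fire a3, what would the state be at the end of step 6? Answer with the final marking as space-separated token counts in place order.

(re-executing from step 2 with the substitution; state before step 2: [4 2 2])
2 | fire a1 | [3 2 4]
3 | fire a2 | [2 2 5]
4 | fire a1 | [1 2 7]
5 | fire a3 | [4 2 5]
6 | fire a2 | [3 2 6]

3 2 6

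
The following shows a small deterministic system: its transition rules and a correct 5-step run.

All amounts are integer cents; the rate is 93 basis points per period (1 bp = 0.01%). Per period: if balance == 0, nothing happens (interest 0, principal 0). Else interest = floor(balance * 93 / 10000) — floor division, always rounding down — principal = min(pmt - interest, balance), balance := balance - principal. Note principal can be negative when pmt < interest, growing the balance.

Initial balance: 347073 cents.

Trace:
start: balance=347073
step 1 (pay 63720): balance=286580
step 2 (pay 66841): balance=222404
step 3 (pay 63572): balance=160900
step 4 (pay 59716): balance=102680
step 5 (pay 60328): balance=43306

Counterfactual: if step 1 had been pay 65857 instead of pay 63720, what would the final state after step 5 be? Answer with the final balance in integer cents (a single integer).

(re-executing from step 1 with the substitution; state before step 1: balance=347073)
step 1 (pay 65857): balance=284443
step 2 (pay 66841): balance=220247
step 3 (pay 63572): balance=158723
step 4 (pay 59716): balance=100483
step 5 (pay 60328): balance=41089

41089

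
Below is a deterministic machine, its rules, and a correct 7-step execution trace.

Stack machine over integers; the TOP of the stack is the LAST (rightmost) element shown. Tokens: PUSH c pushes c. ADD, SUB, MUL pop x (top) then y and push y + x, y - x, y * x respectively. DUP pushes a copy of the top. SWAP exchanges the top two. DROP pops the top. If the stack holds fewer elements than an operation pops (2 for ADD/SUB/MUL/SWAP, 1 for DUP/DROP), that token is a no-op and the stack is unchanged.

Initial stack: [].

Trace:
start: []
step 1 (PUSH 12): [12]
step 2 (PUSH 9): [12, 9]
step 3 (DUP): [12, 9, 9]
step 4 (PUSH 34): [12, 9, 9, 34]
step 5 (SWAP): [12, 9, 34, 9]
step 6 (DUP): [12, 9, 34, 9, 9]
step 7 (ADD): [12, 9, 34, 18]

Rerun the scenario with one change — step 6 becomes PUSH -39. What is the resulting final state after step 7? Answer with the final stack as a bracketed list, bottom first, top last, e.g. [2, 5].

[12, 9, 34, -30]

(re-executing from step 6 with the substitution; state before step 6: [12, 9, 34, 9])
step 6 (PUSH -39): [12, 9, 34, 9, -39]
step 7 (ADD): [12, 9, 34, -30]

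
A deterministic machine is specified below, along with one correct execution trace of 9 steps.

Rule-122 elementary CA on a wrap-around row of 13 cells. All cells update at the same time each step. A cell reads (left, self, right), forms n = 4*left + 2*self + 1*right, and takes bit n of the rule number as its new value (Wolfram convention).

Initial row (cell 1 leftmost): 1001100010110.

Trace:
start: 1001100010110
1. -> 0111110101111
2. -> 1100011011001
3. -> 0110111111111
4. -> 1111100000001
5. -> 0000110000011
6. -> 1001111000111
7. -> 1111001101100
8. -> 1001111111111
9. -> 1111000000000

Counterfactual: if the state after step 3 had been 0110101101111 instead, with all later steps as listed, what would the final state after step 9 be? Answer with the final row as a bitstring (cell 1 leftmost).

0000000000000

state after step 3 := 0110101101111
4. -> 1111011111001
5. -> 0001110001111
6. -> 1011011011001
7. -> 1111111111111
8. -> 0000000000000
9. -> 0000000000000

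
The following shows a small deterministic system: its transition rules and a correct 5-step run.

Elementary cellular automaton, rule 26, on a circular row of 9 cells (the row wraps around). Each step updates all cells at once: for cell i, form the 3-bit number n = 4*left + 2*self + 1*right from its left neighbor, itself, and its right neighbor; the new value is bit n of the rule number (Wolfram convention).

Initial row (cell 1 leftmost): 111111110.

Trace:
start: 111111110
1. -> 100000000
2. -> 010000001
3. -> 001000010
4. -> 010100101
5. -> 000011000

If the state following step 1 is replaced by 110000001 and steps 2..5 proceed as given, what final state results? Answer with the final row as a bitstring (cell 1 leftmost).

010110011

state after step 1 := 110000001
2. -> 001000011
3. -> 110100110
4. -> 100011100
5. -> 010110011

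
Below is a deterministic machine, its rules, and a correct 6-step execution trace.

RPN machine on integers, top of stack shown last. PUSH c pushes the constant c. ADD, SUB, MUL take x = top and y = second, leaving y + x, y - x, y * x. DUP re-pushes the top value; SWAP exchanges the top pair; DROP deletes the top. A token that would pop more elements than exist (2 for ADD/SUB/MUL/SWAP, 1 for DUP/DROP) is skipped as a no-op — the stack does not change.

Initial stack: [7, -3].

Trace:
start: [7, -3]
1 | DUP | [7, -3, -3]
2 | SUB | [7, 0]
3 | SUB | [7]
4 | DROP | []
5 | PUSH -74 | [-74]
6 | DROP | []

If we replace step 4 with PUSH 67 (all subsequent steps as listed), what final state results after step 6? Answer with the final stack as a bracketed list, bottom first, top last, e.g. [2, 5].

[7, 67]

(re-executing from step 4 with the substitution; state before step 4: [7])
4 | PUSH 67 | [7, 67]
5 | PUSH -74 | [7, 67, -74]
6 | DROP | [7, 67]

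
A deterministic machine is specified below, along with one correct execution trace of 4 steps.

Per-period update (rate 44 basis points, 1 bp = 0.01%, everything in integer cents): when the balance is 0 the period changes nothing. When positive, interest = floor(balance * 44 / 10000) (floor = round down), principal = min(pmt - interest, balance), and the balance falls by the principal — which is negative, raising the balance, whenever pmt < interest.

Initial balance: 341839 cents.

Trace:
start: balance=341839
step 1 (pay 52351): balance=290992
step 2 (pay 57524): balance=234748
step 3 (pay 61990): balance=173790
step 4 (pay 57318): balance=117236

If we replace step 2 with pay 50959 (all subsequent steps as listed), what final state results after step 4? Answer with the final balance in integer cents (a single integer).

(re-executing from step 2 with the substitution; state before step 2: balance=290992)
step 2 (pay 50959): balance=241313
step 3 (pay 61990): balance=180384
step 4 (pay 57318): balance=123859

123859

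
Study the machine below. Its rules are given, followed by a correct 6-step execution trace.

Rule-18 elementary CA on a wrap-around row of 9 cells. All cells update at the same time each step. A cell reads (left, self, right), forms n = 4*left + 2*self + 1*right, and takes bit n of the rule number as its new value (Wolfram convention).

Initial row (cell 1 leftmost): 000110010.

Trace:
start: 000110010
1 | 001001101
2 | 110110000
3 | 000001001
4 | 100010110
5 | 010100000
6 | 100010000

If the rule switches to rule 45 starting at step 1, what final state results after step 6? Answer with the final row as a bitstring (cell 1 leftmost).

110000100

(re-executing steps 1..6 under rule 45; state before step 1: 000110010)
1 | 110100010
2 | 101101011
3 | 011011110
4 | 010110000
5 | 011100111
6 | 110000100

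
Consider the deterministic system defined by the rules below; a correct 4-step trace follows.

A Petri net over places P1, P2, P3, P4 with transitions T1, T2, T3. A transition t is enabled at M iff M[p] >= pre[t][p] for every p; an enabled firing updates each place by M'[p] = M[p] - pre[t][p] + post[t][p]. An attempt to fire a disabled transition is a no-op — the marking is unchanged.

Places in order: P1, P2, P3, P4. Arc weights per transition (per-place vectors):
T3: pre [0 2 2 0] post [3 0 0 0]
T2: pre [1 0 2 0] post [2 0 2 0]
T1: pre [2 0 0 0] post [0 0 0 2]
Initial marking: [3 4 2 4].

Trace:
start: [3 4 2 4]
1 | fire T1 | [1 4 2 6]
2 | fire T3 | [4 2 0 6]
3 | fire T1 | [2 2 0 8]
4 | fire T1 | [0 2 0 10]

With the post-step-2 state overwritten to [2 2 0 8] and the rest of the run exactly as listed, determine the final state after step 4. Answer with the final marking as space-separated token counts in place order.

0 2 0 10

state after step 2 := [2 2 0 8]
3 | fire T1 | [0 2 0 10]
4 | fire T1 | [0 2 0 10]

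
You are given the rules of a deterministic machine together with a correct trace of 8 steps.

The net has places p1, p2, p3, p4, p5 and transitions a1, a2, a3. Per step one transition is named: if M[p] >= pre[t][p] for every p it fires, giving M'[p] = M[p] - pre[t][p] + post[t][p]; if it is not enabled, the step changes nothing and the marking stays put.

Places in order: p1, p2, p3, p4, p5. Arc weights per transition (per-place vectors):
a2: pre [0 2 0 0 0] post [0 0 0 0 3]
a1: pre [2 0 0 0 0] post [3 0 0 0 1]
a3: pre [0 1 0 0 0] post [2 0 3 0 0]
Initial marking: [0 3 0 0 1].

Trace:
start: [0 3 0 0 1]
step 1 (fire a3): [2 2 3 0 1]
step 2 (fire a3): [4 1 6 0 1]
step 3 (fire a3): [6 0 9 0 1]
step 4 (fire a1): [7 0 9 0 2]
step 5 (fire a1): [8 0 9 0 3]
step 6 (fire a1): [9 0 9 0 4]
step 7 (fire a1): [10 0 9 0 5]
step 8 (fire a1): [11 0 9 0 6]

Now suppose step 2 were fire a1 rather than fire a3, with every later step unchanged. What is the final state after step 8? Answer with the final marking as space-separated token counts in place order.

10 1 6 0 7

(re-executing from step 2 with the substitution; state before step 2: [2 2 3 0 1])
step 2 (fire a1): [3 2 3 0 2]
step 3 (fire a3): [5 1 6 0 2]
step 4 (fire a1): [6 1 6 0 3]
step 5 (fire a1): [7 1 6 0 4]
step 6 (fire a1): [8 1 6 0 5]
step 7 (fire a1): [9 1 6 0 6]
step 8 (fire a1): [10 1 6 0 7]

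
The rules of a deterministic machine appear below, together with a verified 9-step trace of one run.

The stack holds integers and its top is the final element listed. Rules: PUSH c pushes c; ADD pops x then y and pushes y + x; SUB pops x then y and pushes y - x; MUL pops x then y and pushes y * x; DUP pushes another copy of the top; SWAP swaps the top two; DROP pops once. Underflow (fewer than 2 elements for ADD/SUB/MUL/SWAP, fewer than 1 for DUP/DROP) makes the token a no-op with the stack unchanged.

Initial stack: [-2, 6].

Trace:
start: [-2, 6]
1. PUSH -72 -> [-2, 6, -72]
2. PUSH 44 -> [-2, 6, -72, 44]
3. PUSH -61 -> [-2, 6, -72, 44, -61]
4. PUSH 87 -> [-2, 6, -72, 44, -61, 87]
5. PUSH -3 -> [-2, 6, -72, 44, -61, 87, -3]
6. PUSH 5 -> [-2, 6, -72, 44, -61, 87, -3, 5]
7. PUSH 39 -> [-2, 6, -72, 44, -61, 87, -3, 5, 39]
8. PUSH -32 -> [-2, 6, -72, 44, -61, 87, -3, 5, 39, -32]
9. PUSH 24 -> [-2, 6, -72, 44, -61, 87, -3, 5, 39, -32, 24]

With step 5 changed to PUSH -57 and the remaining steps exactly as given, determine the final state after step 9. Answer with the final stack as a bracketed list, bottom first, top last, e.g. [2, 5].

(re-executing from step 5 with the substitution; state before step 5: [-2, 6, -72, 44, -61, 87])
5. PUSH -57 -> [-2, 6, -72, 44, -61, 87, -57]
6. PUSH 5 -> [-2, 6, -72, 44, -61, 87, -57, 5]
7. PUSH 39 -> [-2, 6, -72, 44, -61, 87, -57, 5, 39]
8. PUSH -32 -> [-2, 6, -72, 44, -61, 87, -57, 5, 39, -32]
9. PUSH 24 -> [-2, 6, -72, 44, -61, 87, -57, 5, 39, -32, 24]

[-2, 6, -72, 44, -61, 87, -57, 5, 39, -32, 24]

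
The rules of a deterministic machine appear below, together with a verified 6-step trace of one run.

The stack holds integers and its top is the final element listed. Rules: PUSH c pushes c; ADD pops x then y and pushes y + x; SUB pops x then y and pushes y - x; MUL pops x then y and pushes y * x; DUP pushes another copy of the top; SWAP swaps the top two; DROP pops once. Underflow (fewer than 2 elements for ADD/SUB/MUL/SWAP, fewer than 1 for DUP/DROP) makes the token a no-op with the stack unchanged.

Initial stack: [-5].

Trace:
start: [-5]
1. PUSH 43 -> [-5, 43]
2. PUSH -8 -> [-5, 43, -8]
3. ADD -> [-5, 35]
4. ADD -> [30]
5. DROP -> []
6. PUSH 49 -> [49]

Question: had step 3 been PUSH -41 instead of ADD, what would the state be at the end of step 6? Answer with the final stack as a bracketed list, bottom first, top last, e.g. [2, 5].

[-5, 43, 49]

(re-executing from step 3 with the substitution; state before step 3: [-5, 43, -8])
3. PUSH -41 -> [-5, 43, -8, -41]
4. ADD -> [-5, 43, -49]
5. DROP -> [-5, 43]
6. PUSH 49 -> [-5, 43, 49]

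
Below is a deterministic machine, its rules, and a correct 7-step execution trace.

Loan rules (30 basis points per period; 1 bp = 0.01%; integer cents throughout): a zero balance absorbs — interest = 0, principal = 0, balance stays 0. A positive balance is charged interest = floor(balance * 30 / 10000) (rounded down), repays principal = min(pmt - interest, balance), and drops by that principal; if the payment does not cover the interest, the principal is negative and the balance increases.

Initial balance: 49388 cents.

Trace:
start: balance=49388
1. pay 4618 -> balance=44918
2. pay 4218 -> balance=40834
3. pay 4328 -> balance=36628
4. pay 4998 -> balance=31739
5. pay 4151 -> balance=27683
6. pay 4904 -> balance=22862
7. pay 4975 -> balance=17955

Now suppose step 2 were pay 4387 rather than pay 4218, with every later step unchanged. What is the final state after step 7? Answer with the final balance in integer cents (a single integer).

(re-executing from step 2 with the substitution; state before step 2: balance=44918)
2. pay 4387 -> balance=40665
3. pay 4328 -> balance=36458
4. pay 4998 -> balance=31569
5. pay 4151 -> balance=27512
6. pay 4904 -> balance=22690
7. pay 4975 -> balance=17783

17783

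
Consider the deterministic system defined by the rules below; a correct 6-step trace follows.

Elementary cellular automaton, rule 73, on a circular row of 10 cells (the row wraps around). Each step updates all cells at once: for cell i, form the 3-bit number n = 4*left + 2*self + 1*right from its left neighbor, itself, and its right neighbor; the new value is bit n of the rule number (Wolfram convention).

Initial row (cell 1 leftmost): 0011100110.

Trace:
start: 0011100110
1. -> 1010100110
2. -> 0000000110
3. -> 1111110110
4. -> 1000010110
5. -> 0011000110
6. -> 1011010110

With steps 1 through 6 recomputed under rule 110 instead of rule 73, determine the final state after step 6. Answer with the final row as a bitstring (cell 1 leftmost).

1001101011

(re-executing steps 1..6 under rule 110; state before step 1: 0011100110)
1. -> 0110101110
2. -> 1111111010
3. -> 1000001111
4. -> 1000011000
5. -> 1000111001
6. -> 1001101011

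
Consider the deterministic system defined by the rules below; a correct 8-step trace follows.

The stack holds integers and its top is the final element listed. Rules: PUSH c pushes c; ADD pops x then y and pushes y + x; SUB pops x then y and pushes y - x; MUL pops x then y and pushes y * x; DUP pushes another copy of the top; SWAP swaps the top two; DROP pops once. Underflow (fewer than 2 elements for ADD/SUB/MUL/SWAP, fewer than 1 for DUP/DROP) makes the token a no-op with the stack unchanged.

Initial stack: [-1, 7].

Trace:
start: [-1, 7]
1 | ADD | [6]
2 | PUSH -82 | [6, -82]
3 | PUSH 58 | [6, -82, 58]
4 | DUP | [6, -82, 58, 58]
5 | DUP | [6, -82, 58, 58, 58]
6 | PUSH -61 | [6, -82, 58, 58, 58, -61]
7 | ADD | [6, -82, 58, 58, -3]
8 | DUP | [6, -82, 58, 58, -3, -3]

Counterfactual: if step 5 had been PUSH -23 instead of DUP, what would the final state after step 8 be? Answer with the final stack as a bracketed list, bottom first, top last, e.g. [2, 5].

[6, -82, 58, 58, -84, -84]

(re-executing from step 5 with the substitution; state before step 5: [6, -82, 58, 58])
5 | PUSH -23 | [6, -82, 58, 58, -23]
6 | PUSH -61 | [6, -82, 58, 58, -23, -61]
7 | ADD | [6, -82, 58, 58, -84]
8 | DUP | [6, -82, 58, 58, -84, -84]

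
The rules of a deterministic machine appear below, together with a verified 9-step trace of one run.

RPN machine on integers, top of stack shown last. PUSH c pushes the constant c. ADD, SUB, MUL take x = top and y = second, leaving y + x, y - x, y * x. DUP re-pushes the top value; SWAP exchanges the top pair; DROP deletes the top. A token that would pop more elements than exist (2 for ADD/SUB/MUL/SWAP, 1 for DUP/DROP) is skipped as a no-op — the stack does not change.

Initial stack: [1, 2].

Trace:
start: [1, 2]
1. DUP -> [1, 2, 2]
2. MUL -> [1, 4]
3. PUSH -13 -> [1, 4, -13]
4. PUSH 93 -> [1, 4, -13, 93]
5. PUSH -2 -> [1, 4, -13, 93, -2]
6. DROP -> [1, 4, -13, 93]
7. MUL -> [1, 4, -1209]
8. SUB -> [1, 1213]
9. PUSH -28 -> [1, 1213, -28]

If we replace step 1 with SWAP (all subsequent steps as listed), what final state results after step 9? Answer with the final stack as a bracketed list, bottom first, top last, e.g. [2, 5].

[1211, -28]

(re-executing from step 1 with the substitution; state before step 1: [1, 2])
1. SWAP -> [2, 1]
2. MUL -> [2]
3. PUSH -13 -> [2, -13]
4. PUSH 93 -> [2, -13, 93]
5. PUSH -2 -> [2, -13, 93, -2]
6. DROP -> [2, -13, 93]
7. MUL -> [2, -1209]
8. SUB -> [1211]
9. PUSH -28 -> [1211, -28]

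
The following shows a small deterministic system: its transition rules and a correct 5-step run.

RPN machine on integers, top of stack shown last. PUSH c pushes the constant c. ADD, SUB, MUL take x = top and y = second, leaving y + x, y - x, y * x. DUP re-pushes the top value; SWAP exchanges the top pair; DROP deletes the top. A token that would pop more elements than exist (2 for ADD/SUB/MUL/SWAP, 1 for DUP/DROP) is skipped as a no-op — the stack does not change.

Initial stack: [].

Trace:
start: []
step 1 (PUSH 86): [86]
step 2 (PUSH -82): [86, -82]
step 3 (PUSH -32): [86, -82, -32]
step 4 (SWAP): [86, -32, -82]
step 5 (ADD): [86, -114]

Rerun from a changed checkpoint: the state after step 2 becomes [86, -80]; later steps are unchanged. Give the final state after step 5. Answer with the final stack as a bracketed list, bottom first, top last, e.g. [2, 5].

[86, -112]

state after step 2 := [86, -80]
step 3 (PUSH -32): [86, -80, -32]
step 4 (SWAP): [86, -32, -80]
step 5 (ADD): [86, -112]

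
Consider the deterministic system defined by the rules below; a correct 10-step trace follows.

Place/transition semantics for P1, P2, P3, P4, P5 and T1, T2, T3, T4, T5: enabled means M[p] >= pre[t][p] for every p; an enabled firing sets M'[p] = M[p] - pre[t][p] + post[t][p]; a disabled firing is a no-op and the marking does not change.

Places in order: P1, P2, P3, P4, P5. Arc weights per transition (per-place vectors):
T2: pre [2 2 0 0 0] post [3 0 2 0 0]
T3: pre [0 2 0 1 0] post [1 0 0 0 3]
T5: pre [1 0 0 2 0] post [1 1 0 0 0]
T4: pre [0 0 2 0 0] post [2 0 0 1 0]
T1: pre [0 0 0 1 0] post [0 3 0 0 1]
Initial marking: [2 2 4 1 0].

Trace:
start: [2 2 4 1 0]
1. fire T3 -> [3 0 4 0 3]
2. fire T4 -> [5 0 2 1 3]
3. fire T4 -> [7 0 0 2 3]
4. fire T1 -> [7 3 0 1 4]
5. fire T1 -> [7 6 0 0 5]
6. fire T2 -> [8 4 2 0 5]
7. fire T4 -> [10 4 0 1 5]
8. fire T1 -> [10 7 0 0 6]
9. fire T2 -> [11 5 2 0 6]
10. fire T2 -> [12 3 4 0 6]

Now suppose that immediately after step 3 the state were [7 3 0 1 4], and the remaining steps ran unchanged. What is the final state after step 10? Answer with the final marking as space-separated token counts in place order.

state after step 3 := [7 3 0 1 4]
4. fire T1 -> [7 6 0 0 5]
5. fire T1 -> [7 6 0 0 5]
6. fire T2 -> [8 4 2 0 5]
7. fire T4 -> [10 4 0 1 5]
8. fire T1 -> [10 7 0 0 6]
9. fire T2 -> [11 5 2 0 6]
10. fire T2 -> [12 3 4 0 6]

12 3 4 0 6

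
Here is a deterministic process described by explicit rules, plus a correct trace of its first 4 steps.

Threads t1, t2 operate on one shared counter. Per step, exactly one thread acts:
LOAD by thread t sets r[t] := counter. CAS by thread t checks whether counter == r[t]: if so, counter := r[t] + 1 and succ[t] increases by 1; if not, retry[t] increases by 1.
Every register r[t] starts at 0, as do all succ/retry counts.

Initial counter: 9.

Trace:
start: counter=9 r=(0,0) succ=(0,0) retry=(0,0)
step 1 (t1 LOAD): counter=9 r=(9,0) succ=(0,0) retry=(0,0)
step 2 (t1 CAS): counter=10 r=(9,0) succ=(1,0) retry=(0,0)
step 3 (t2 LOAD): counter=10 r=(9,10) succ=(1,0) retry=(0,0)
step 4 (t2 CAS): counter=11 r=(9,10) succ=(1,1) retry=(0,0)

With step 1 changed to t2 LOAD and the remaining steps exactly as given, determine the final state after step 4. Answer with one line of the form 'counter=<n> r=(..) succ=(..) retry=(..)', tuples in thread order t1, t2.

counter=10 r=(0,9) succ=(0,1) retry=(1,0)

(re-executing from step 1 with the substitution; state before step 1: counter=9 r=(0,0) succ=(0,0) retry=(0,0))
step 1 (t2 LOAD): counter=9 r=(0,9) succ=(0,0) retry=(0,0)
step 2 (t1 CAS): counter=9 r=(0,9) succ=(0,0) retry=(1,0)
step 3 (t2 LOAD): counter=9 r=(0,9) succ=(0,0) retry=(1,0)
step 4 (t2 CAS): counter=10 r=(0,9) succ=(0,1) retry=(1,0)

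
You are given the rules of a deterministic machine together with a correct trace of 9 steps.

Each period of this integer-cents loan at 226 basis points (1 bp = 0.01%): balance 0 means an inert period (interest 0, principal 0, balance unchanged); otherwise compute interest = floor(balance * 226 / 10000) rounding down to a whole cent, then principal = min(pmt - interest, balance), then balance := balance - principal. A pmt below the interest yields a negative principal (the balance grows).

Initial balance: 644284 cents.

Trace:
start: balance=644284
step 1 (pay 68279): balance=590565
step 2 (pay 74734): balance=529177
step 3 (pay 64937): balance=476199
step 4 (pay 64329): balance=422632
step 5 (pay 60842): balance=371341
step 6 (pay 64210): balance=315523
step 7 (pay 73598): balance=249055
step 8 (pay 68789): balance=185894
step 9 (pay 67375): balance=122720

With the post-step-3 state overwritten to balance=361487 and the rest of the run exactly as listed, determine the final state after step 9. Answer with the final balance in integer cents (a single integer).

state after step 3 := balance=361487
step 4 (pay 64329): balance=305327
step 5 (pay 60842): balance=251385
step 6 (pay 64210): balance=192856
step 7 (pay 73598): balance=123616
step 8 (pay 68789): balance=57620
step 9 (pay 67375): balance=0

0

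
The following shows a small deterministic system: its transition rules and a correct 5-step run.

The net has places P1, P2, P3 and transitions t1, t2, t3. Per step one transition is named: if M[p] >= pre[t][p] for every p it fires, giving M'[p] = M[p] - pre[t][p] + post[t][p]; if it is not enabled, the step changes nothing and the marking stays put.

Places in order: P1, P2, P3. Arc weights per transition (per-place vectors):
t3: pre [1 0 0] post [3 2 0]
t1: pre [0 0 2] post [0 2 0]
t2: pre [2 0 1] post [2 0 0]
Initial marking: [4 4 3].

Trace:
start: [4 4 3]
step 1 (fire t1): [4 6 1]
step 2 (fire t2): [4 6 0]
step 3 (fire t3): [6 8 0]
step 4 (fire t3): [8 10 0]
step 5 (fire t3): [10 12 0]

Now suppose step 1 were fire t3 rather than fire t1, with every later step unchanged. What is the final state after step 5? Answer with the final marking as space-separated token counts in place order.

(re-executing from step 1 with the substitution; state before step 1: [4 4 3])
step 1 (fire t3): [6 6 3]
step 2 (fire t2): [6 6 2]
step 3 (fire t3): [8 8 2]
step 4 (fire t3): [10 10 2]
step 5 (fire t3): [12 12 2]

12 12 2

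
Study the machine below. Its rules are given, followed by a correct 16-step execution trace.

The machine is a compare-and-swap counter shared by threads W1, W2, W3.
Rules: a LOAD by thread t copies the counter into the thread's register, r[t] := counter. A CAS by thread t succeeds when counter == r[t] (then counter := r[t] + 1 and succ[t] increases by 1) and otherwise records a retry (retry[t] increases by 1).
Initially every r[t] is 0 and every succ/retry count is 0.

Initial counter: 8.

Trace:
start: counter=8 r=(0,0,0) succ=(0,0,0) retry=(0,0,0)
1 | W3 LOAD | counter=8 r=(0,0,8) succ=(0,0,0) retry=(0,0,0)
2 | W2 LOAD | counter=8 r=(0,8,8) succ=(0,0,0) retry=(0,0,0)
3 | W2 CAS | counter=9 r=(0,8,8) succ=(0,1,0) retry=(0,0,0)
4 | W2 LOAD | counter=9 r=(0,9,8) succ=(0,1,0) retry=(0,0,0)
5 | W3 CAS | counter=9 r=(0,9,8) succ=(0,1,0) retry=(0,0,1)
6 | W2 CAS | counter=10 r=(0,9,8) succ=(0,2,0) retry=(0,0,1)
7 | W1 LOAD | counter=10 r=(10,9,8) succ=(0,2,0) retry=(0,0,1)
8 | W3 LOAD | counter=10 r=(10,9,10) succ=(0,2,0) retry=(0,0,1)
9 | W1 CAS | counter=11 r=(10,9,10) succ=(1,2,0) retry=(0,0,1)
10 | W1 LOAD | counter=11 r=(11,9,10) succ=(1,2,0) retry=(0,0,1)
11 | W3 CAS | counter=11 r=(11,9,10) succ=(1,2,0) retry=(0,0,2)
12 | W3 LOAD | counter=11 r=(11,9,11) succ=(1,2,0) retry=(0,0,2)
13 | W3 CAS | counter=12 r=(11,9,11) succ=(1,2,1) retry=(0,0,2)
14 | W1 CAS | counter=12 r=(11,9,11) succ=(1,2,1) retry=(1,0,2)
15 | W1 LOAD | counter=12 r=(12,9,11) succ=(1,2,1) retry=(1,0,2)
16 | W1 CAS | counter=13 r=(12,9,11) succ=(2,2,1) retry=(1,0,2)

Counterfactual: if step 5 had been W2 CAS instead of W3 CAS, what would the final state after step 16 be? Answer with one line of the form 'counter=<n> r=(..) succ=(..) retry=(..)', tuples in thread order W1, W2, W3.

(re-executing from step 5 with the substitution; state before step 5: counter=9 r=(0,9,8) succ=(0,1,0) retry=(0,0,0))
5 | W2 CAS | counter=10 r=(0,9,8) succ=(0,2,0) retry=(0,0,0)
6 | W2 CAS | counter=10 r=(0,9,8) succ=(0,2,0) retry=(0,1,0)
7 | W1 LOAD | counter=10 r=(10,9,8) succ=(0,2,0) retry=(0,1,0)
8 | W3 LOAD | counter=10 r=(10,9,10) succ=(0,2,0) retry=(0,1,0)
9 | W1 CAS | counter=11 r=(10,9,10) succ=(1,2,0) retry=(0,1,0)
10 | W1 LOAD | counter=11 r=(11,9,10) succ=(1,2,0) retry=(0,1,0)
11 | W3 CAS | counter=11 r=(11,9,10) succ=(1,2,0) retry=(0,1,1)
12 | W3 LOAD | counter=11 r=(11,9,11) succ=(1,2,0) retry=(0,1,1)
13 | W3 CAS | counter=12 r=(11,9,11) succ=(1,2,1) retry=(0,1,1)
14 | W1 CAS | counter=12 r=(11,9,11) succ=(1,2,1) retry=(1,1,1)
15 | W1 LOAD | counter=12 r=(12,9,11) succ=(1,2,1) retry=(1,1,1)
16 | W1 CAS | counter=13 r=(12,9,11) succ=(2,2,1) retry=(1,1,1)

counter=13 r=(12,9,11) succ=(2,2,1) retry=(1,1,1)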